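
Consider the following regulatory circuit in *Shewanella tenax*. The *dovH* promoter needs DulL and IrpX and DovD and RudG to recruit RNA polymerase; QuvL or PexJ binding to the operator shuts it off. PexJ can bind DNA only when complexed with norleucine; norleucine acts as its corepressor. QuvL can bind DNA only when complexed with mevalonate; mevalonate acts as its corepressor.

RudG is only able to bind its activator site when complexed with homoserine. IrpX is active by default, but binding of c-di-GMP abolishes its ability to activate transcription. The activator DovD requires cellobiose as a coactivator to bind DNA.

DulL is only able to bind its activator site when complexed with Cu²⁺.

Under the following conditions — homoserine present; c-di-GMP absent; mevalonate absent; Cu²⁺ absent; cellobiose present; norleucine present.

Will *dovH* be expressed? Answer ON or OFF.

OFF

Mevalonate is absent, so QuvL is inactive.
Cu²⁺ is absent, so DulL is inactive.
c-di-GMP is absent, so IrpX is active.
Cellobiose is present, so DovD is active.
Norleucine is present, so PexJ is active.
Homoserine is present, so RudG is active.
With repressor PexJ bound, *dovH* is not transcribed.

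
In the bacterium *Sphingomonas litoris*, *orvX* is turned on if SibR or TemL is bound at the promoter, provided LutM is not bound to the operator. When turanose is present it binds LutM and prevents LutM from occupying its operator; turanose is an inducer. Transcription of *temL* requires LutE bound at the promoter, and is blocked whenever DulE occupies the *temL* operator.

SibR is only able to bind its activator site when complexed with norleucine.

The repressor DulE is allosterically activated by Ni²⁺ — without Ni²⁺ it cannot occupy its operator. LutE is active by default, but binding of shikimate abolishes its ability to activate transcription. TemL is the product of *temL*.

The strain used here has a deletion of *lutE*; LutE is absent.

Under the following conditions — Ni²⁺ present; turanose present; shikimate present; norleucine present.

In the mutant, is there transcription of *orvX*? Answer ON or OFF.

ON

Norleucine is present, so SibR is active.
Turanose is present, so LutM is inactive.
Ni²⁺ is present, so DulE is active.
LutE is non-functional in this strain, so it has no effect.
With repressor DulE bound, *temL* is not transcribed.
So TemL is not produced.
Activator SibR is present, so *orvX* is transcribed.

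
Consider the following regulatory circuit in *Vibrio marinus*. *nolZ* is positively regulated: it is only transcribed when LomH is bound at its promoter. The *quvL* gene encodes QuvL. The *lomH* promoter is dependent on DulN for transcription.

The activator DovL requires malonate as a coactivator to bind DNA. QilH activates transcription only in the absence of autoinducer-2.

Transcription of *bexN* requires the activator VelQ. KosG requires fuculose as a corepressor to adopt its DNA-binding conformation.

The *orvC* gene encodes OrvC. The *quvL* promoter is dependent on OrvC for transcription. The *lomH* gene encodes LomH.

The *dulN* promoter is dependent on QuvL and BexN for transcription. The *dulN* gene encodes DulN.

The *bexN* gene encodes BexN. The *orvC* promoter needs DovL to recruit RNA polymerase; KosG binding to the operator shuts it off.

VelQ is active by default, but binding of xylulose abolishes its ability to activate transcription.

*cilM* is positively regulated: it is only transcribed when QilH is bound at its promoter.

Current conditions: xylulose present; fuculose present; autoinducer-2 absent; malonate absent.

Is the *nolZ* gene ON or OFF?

Malonate is absent, so DovL is inactive.
Fuculose is present, so KosG is active.
With repressor KosG bound, *orvC* is not transcribed.
So OrvC is not produced.
Required activator OrvC is absent, so *quvL* is not transcribed.
So QuvL is not produced.
Xylulose is present, so VelQ is inactive.
Required activator VelQ is absent, so *bexN* is not transcribed.
So BexN is not produced.
Required activator QuvL is absent, so *dulN* is not transcribed.
So DulN is not produced.
Required activator DulN is absent, so *lomH* is not transcribed.
So LomH is not produced.
Required activator LomH is absent, so *nolZ* is not transcribed.

OFF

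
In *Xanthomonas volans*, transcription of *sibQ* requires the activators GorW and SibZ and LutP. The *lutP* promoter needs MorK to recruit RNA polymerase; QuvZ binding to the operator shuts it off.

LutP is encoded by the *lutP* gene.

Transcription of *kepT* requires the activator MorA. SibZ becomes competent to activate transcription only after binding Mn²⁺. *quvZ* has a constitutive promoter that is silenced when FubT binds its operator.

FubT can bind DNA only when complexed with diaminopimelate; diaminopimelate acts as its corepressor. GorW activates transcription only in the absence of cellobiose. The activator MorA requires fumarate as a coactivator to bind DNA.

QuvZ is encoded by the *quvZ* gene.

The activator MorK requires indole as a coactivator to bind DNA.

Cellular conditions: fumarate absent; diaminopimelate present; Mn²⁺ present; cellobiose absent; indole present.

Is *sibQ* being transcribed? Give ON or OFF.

ON

Cellobiose is absent, so GorW is active.
Mn²⁺ is present, so SibZ is active.
Indole is present, so MorK is active.
Diaminopimelate is present, so FubT is active.
With repressor FubT bound, *quvZ* is not transcribed.
So QuvZ is not produced.
No repressor is bound and MorK is active, so *lutP* is transcribed.
So LutP is produced and active.
No repressor is bound and GorW and SibZ and LutP are active, so *sibQ* is transcribed.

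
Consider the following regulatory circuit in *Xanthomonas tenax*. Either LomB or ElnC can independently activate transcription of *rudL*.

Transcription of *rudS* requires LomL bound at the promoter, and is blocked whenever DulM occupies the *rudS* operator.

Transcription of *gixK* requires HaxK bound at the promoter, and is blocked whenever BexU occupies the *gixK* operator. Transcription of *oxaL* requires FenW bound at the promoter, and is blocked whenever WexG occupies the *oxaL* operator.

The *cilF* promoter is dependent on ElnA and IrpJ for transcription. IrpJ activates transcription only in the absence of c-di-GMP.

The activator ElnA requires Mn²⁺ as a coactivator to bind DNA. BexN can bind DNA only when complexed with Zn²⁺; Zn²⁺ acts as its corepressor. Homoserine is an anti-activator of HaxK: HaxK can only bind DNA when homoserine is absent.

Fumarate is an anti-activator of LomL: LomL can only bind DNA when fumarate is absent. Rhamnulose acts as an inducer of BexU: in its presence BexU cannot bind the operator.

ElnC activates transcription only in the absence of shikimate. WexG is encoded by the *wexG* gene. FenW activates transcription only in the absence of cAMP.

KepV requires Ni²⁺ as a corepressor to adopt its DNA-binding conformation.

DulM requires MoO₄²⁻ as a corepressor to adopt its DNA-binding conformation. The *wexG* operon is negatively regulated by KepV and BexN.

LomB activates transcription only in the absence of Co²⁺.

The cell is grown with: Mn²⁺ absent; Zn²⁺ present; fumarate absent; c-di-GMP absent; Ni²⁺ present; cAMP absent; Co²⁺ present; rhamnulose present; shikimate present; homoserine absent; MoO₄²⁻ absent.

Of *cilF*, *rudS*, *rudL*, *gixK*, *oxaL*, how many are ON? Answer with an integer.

Mn²⁺ is absent, so ElnA is inactive.
c-di-GMP is absent, so IrpJ is active.
Required activator ElnA is absent, so *cilF* is not transcribed.
→ *cilF* is OFF.
Fumarate is absent, so LomL is active.
MoO₄²⁻ is absent, so DulM is inactive.
No repressor is bound and LomL is active, so *rudS* is transcribed.
→ *rudS* is ON.
Co²⁺ is present, so LomB is inactive.
Shikimate is present, so ElnC is inactive.
No activator is available at the *rudL* promoter, so *rudL* is not transcribed.
→ *rudL* is OFF.
Homoserine is absent, so HaxK is active.
Rhamnulose is present, so BexU is inactive.
No repressor is bound and HaxK is active, so *gixK* is transcribed.
→ *gixK* is ON.
Ni²⁺ is present, so KepV is active.
Zn²⁺ is present, so BexN is active.
With repressor KepV bound, *wexG* is not transcribed.
So WexG is not produced.
cAMP is absent, so FenW is active.
No repressor is bound and FenW is active, so *oxaL* is transcribed.
→ *oxaL* is ON.
3 of the 5 genes are transcribed.

3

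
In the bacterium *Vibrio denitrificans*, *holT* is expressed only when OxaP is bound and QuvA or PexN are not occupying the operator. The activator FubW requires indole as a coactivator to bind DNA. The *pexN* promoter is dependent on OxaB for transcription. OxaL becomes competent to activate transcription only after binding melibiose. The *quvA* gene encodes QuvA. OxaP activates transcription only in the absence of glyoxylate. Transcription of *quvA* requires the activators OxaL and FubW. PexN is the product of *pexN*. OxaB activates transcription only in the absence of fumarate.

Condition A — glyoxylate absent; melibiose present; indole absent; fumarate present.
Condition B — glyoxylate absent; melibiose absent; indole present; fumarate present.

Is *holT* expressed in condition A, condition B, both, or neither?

both

Condition A:
Glyoxylate is absent, so OxaP is active.
Melibiose is present, so OxaL is active.
Indole is absent, so FubW is inactive.
Required activator FubW is absent, so *quvA* is not transcribed.
So QuvA is not produced.
Fumarate is present, so OxaB is inactive.
Required activator OxaB is absent, so *pexN* is not transcribed.
So PexN is not produced.
No repressor is bound and OxaP is active, so *holT* is transcribed.
→ *holT* is ON in A.
Condition B:
Glyoxylate is absent, so OxaP is active.
Melibiose is absent, so OxaL is inactive.
Indole is present, so FubW is active.
Required activator OxaL is absent, so *quvA* is not transcribed.
So QuvA is not produced.
Fumarate is present, so OxaB is inactive.
Required activator OxaB is absent, so *pexN* is not transcribed.
So PexN is not produced.
No repressor is bound and OxaP is active, so *holT* is transcribed.
→ *holT* is ON in B.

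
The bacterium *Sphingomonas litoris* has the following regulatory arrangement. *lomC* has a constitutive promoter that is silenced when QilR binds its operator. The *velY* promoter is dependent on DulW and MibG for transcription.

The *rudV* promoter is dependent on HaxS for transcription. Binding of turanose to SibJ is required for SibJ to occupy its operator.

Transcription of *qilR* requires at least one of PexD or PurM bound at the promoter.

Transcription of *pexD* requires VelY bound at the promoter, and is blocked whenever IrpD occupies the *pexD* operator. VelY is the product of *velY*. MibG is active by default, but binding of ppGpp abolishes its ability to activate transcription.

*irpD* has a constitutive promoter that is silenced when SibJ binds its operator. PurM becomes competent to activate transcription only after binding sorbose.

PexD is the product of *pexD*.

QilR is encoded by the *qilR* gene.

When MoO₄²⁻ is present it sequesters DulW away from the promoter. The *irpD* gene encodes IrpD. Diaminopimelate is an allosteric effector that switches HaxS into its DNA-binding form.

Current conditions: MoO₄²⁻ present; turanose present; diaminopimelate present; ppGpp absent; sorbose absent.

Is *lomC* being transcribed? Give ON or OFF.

MoO₄²⁻ is present, so DulW is inactive.
ppGpp is absent, so MibG is active.
Required activator DulW is absent, so *velY* is not transcribed.
So VelY is not produced.
Turanose is present, so SibJ is active.
With repressor SibJ bound, *irpD* is not transcribed.
So IrpD is not produced.
Required activator VelY is absent, so *pexD* is not transcribed.
So PexD is not produced.
Sorbose is absent, so PurM is inactive.
No activator is available at the *qilR* promoter, so *qilR* is not transcribed.
So QilR is not produced.
With no repressor bound, *lomC* is transcribed.

ON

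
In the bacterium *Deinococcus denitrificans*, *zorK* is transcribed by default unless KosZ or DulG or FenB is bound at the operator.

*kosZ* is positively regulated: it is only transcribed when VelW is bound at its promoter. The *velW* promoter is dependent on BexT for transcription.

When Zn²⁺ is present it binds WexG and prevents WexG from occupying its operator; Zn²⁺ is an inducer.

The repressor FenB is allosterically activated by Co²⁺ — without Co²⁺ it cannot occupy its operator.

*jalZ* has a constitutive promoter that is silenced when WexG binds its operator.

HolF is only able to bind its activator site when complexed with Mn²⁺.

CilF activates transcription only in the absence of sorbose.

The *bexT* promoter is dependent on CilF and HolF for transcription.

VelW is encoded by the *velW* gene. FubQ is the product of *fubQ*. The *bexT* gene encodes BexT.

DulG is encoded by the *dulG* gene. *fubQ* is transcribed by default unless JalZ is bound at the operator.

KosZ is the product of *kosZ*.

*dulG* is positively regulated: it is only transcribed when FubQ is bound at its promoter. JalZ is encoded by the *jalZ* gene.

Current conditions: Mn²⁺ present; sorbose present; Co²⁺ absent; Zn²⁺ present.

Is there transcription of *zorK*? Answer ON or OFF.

Sorbose is present, so CilF is inactive.
Mn²⁺ is present, so HolF is active.
Required activator CilF is absent, so *bexT* is not transcribed.
So BexT is not produced.
Required activator BexT is absent, so *velW* is not transcribed.
So VelW is not produced.
Required activator VelW is absent, so *kosZ* is not transcribed.
So KosZ is not produced.
Zn²⁺ is present, so WexG is inactive.
With no repressor bound, *jalZ* is transcribed.
So JalZ is produced and active.
With repressor JalZ bound, *fubQ* is not transcribed.
So FubQ is not produced.
Required activator FubQ is absent, so *dulG* is not transcribed.
So DulG is not produced.
Co²⁺ is absent, so FenB is inactive.
With no repressor bound, *zorK* is transcribed.

ON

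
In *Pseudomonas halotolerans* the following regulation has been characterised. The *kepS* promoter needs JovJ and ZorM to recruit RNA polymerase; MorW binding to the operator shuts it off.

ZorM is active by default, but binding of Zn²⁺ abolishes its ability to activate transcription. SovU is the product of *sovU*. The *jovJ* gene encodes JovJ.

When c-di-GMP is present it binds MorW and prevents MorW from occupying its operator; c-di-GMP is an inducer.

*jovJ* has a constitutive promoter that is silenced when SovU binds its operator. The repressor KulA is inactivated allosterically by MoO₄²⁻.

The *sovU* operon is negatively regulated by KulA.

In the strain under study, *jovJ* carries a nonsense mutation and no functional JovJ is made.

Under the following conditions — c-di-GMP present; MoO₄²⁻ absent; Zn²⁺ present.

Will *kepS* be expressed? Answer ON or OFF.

JovJ is non-functional in this strain, so it has no effect.
Zn²⁺ is present, so ZorM is inactive.
c-di-GMP is present, so MorW is inactive.
Required activator JovJ is absent, so *kepS* is not transcribed.

OFF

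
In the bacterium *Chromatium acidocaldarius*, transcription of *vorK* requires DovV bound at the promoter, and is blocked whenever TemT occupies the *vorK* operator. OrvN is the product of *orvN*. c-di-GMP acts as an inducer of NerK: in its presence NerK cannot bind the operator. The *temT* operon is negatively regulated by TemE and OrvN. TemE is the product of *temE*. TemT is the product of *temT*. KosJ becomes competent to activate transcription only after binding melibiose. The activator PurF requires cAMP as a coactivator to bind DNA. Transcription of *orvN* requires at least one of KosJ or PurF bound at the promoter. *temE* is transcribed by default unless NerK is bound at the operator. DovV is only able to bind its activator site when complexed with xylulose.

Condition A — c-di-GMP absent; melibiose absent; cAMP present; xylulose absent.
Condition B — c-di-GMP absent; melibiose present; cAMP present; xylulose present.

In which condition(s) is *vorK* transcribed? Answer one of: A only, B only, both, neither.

B only

Condition A:
c-di-GMP is absent, so NerK is active.
With repressor NerK bound, *temE* is not transcribed.
So TemE is not produced.
Melibiose is absent, so KosJ is inactive.
cAMP is present, so PurF is active.
Activator PurF is present, so *orvN* is transcribed.
So OrvN is produced and active.
With repressor OrvN bound, *temT* is not transcribed.
So TemT is not produced.
Xylulose is absent, so DovV is inactive.
Required activator DovV is absent, so *vorK* is not transcribed.
→ *vorK* is OFF in A.
Condition B:
c-di-GMP is absent, so NerK is active.
With repressor NerK bound, *temE* is not transcribed.
So TemE is not produced.
Melibiose is present, so KosJ is active.
cAMP is present, so PurF is active.
Activator KosJ is present, so *orvN* is transcribed.
So OrvN is produced and active.
With repressor OrvN bound, *temT* is not transcribed.
So TemT is not produced.
Xylulose is present, so DovV is active.
No repressor is bound and DovV is active, so *vorK* is transcribed.
→ *vorK* is ON in B.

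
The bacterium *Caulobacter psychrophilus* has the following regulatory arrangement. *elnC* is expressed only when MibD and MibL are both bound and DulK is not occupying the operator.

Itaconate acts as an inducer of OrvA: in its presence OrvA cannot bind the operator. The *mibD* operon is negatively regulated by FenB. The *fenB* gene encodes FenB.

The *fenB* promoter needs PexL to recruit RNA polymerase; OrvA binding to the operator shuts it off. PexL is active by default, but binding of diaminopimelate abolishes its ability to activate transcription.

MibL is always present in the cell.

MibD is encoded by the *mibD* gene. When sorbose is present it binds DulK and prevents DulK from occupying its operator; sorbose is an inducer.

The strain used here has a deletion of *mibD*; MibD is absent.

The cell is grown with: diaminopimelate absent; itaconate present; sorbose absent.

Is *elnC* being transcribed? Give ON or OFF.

OFF

MibD is non-functional in this strain, so it has no effect.
MibL is produced constitutively and is active.
Sorbose is absent, so DulK is active.
With repressor DulK bound, *elnC* is not transcribed.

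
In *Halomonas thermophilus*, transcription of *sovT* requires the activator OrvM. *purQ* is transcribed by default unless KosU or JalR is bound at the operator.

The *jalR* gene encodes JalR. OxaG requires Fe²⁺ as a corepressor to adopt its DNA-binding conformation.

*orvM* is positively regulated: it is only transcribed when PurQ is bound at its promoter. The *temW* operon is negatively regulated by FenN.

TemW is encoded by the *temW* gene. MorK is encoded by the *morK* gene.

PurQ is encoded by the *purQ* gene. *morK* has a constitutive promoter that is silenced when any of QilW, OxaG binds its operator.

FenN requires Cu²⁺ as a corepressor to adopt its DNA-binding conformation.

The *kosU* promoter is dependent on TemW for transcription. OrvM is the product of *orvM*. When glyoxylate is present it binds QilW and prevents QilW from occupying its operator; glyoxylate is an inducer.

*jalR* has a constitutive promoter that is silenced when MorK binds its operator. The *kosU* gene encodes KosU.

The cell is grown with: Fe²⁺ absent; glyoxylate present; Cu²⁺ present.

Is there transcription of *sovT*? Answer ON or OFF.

Cu²⁺ is present, so FenN is active.
With repressor FenN bound, *temW* is not transcribed.
So TemW is not produced.
Required activator TemW is absent, so *kosU* is not transcribed.
So KosU is not produced.
Glyoxylate is present, so QilW is inactive.
Fe²⁺ is absent, so OxaG is inactive.
With no repressor bound, *morK* is transcribed.
So MorK is produced and active.
With repressor MorK bound, *jalR* is not transcribed.
So JalR is not produced.
With no repressor bound, *purQ* is transcribed.
So PurQ is produced and active.
No repressor is bound and PurQ is active, so *orvM* is transcribed.
So OrvM is produced and active.
No repressor is bound and OrvM is active, so *sovT* is transcribed.

ON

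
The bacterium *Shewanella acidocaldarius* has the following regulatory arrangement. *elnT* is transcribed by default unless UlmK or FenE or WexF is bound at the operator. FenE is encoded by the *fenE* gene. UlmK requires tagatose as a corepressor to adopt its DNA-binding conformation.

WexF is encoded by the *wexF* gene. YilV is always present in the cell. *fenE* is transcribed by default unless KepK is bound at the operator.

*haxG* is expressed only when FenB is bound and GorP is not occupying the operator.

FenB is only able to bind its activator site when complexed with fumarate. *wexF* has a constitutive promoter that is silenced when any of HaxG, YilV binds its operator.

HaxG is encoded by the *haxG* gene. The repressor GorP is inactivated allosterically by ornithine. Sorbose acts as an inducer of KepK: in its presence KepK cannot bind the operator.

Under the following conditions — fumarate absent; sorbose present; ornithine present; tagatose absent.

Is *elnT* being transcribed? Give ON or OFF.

Tagatose is absent, so UlmK is inactive.
Sorbose is present, so KepK is inactive.
With no repressor bound, *fenE* is transcribed.
So FenE is produced and active.
Ornithine is present, so GorP is inactive.
Fumarate is absent, so FenB is inactive.
Required activator FenB is absent, so *haxG* is not transcribed.
So HaxG is not produced.
YilV is produced constitutively and is active.
With repressor YilV bound, *wexF* is not transcribed.
So WexF is not produced.
With repressor FenE bound, *elnT* is not transcribed.

OFF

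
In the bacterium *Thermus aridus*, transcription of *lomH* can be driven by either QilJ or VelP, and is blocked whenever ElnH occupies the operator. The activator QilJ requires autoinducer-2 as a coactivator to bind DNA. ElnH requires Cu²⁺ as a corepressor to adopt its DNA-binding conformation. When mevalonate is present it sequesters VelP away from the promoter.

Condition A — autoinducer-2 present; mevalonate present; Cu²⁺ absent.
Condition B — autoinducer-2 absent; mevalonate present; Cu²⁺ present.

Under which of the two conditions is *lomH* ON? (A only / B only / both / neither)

Condition A:
Autoinducer-2 is present, so QilJ is active.
Mevalonate is present, so VelP is inactive.
Cu²⁺ is absent, so ElnH is inactive.
Activator QilJ is present, so *lomH* is transcribed.
→ *lomH* is ON in A.
Condition B:
Autoinducer-2 is absent, so QilJ is inactive.
Mevalonate is present, so VelP is inactive.
Cu²⁺ is present, so ElnH is active.
With repressor ElnH bound, *lomH* is not transcribed.
→ *lomH* is OFF in B.

A only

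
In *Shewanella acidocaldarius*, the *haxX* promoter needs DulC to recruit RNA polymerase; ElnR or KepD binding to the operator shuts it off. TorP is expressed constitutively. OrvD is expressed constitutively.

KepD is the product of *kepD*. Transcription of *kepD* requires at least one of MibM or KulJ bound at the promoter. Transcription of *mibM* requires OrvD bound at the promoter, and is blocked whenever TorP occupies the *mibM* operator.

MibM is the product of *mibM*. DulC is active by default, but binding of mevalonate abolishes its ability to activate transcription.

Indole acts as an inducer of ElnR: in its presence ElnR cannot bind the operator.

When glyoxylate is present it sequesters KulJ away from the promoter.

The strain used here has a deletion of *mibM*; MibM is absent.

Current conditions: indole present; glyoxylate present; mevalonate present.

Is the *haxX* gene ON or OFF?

OFF

Mevalonate is present, so DulC is inactive.
Indole is present, so ElnR is inactive.
MibM is non-functional in this strain, so it has no effect.
Glyoxylate is present, so KulJ is inactive.
No activator is available at the *kepD* promoter, so *kepD* is not transcribed.
So KepD is not produced.
Required activator DulC is absent, so *haxX* is not transcribed.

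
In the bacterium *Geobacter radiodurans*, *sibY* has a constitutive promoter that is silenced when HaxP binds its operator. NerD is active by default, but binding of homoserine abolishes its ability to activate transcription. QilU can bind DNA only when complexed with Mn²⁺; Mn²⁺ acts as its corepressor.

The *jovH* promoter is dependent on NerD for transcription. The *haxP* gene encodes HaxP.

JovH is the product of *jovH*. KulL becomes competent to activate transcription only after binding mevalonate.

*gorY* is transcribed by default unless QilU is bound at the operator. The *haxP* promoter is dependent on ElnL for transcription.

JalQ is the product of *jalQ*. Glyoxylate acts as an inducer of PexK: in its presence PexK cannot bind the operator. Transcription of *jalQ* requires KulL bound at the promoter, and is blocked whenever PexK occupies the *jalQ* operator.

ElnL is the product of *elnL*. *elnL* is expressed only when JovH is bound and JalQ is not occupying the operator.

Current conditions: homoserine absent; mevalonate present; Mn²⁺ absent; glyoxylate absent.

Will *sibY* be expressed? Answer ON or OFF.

Mevalonate is present, so KulL is active.
Glyoxylate is absent, so PexK is active.
With repressor PexK bound, *jalQ* is not transcribed.
So JalQ is not produced.
Homoserine is absent, so NerD is active.
No repressor is bound and NerD is active, so *jovH* is transcribed.
So JovH is produced and active.
No repressor is bound and JovH is active, so *elnL* is transcribed.
So ElnL is produced and active.
No repressor is bound and ElnL is active, so *haxP* is transcribed.
So HaxP is produced and active.
With repressor HaxP bound, *sibY* is not transcribed.

OFF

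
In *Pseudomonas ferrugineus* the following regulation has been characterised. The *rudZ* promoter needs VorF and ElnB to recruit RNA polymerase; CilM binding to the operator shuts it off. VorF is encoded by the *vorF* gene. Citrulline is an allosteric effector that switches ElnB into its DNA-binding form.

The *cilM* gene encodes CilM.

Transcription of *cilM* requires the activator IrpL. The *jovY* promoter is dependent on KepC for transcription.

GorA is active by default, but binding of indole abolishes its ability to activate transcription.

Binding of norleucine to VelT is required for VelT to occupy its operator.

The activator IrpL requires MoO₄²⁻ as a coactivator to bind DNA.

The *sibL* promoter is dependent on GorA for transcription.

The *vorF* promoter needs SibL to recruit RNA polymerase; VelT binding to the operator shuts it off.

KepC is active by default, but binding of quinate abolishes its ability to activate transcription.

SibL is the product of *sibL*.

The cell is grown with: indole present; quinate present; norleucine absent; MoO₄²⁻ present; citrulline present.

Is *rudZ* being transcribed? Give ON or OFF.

Indole is present, so GorA is inactive.
Required activator GorA is absent, so *sibL* is not transcribed.
So SibL is not produced.
Norleucine is absent, so VelT is inactive.
Required activator SibL is absent, so *vorF* is not transcribed.
So VorF is not produced.
MoO₄²⁻ is present, so IrpL is active.
No repressor is bound and IrpL is active, so *cilM* is transcribed.
So CilM is produced and active.
Citrulline is present, so ElnB is active.
With repressor CilM bound, *rudZ* is not transcribed.

OFF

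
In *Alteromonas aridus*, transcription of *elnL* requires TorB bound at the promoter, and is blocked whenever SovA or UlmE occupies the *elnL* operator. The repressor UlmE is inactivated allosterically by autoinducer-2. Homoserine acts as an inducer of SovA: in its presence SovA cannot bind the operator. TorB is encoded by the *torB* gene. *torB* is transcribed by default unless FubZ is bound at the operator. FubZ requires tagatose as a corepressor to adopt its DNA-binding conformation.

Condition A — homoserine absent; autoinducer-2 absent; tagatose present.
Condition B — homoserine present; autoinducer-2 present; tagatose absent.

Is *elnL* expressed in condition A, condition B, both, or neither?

Condition A:
Homoserine is absent, so SovA is active.
Autoinducer-2 is absent, so UlmE is active.
Tagatose is present, so FubZ is active.
With repressor FubZ bound, *torB* is not transcribed.
So TorB is not produced.
With repressor SovA bound, *elnL* is not transcribed.
→ *elnL* is OFF in A.
Condition B:
Homoserine is present, so SovA is inactive.
Autoinducer-2 is present, so UlmE is inactive.
Tagatose is absent, so FubZ is inactive.
With no repressor bound, *torB* is transcribed.
So TorB is produced and active.
No repressor is bound and TorB is active, so *elnL* is transcribed.
→ *elnL* is ON in B.

B only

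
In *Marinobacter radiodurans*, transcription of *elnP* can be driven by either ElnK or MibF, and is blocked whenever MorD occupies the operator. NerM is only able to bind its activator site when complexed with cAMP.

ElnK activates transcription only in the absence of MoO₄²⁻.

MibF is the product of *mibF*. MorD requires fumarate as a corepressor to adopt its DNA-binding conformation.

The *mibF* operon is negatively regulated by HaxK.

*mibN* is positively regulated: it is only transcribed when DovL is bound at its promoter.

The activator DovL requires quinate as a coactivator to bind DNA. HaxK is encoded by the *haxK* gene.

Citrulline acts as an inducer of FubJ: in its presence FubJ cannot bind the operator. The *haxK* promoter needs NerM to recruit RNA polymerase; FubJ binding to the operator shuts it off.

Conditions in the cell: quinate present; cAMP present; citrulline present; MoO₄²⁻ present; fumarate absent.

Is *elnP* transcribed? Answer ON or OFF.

Fumarate is absent, so MorD is inactive.
MoO₄²⁻ is present, so ElnK is inactive.
Citrulline is present, so FubJ is inactive.
cAMP is present, so NerM is active.
No repressor is bound and NerM is active, so *haxK* is transcribed.
So HaxK is produced and active.
With repressor HaxK bound, *mibF* is not transcribed.
So MibF is not produced.
No activator is available at the *elnP* promoter, so *elnP* is not transcribed.

OFF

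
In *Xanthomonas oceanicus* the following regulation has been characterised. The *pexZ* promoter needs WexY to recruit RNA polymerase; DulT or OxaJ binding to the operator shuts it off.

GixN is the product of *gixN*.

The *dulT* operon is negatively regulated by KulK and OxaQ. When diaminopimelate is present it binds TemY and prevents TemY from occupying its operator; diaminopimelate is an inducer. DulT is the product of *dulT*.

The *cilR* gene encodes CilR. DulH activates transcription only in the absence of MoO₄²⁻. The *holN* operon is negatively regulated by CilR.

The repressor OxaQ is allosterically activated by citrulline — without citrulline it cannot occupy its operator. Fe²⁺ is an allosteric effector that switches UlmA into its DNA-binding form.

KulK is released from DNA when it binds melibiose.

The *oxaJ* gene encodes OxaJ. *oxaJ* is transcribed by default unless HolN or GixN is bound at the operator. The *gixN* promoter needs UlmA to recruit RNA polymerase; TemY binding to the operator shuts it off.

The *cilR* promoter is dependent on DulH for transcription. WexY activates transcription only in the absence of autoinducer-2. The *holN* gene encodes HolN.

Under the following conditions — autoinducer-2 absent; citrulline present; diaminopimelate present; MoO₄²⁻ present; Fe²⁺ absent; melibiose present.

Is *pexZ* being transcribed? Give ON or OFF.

ON

Autoinducer-2 is absent, so WexY is active.
Melibiose is present, so KulK is inactive.
Citrulline is present, so OxaQ is active.
With repressor OxaQ bound, *dulT* is not transcribed.
So DulT is not produced.
MoO₄²⁻ is present, so DulH is inactive.
Required activator DulH is absent, so *cilR* is not transcribed.
So CilR is not produced.
With no repressor bound, *holN* is transcribed.
So HolN is produced and active.
Diaminopimelate is present, so TemY is inactive.
Fe²⁺ is absent, so UlmA is inactive.
Required activator UlmA is absent, so *gixN* is not transcribed.
So GixN is not produced.
With repressor HolN bound, *oxaJ* is not transcribed.
So OxaJ is not produced.
No repressor is bound and WexY is active, so *pexZ* is transcribed.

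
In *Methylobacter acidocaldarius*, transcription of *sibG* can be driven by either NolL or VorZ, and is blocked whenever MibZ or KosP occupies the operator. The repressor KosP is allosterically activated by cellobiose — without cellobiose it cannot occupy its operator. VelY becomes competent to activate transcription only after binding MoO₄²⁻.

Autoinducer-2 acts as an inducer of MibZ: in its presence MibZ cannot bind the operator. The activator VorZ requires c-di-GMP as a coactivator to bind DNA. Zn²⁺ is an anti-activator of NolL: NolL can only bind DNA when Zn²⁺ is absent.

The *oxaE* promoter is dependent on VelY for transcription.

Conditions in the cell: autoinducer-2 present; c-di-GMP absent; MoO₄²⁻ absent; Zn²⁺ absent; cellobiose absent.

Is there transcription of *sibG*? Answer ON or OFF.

ON

Autoinducer-2 is present, so MibZ is inactive.
Zn²⁺ is absent, so NolL is active.
Cellobiose is absent, so KosP is inactive.
c-di-GMP is absent, so VorZ is inactive.
Activator NolL is present, so *sibG* is transcribed.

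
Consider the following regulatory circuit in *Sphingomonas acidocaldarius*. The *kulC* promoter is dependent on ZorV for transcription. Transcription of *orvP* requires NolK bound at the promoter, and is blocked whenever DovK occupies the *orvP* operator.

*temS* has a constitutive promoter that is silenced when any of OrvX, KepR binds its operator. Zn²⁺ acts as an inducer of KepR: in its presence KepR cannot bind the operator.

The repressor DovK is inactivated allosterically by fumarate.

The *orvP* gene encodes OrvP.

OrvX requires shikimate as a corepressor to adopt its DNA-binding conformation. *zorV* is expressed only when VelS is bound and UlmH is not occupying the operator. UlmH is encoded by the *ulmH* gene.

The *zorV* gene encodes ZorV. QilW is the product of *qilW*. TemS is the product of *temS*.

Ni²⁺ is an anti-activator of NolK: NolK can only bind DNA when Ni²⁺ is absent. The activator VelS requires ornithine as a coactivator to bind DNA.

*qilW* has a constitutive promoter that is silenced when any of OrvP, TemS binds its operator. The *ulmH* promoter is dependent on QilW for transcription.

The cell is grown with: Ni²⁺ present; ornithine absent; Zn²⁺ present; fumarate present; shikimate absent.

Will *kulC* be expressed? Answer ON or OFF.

OFF

Fumarate is present, so DovK is inactive.
Ni²⁺ is present, so NolK is inactive.
Required activator NolK is absent, so *orvP* is not transcribed.
So OrvP is not produced.
Shikimate is absent, so OrvX is inactive.
Zn²⁺ is present, so KepR is inactive.
With no repressor bound, *temS* is transcribed.
So TemS is produced and active.
With repressor TemS bound, *qilW* is not transcribed.
So QilW is not produced.
Required activator QilW is absent, so *ulmH* is not transcribed.
So UlmH is not produced.
Ornithine is absent, so VelS is inactive.
Required activator VelS is absent, so *zorV* is not transcribed.
So ZorV is not produced.
Required activator ZorV is absent, so *kulC* is not transcribed.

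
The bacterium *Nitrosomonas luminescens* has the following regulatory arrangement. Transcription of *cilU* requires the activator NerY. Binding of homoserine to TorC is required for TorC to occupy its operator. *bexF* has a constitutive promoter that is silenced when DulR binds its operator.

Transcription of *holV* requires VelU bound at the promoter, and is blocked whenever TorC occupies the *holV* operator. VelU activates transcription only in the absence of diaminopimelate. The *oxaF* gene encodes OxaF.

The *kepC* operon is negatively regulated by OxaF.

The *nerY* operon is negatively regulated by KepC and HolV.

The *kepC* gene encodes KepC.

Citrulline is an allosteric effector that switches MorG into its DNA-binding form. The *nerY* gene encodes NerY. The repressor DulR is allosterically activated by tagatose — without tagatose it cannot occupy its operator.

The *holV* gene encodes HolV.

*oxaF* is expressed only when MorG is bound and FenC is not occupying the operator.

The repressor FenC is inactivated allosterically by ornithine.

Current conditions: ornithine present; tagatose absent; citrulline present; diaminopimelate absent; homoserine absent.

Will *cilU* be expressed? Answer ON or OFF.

OFF

Citrulline is present, so MorG is active.
Ornithine is present, so FenC is inactive.
No repressor is bound and MorG is active, so *oxaF* is transcribed.
So OxaF is produced and active.
With repressor OxaF bound, *kepC* is not transcribed.
So KepC is not produced.
Diaminopimelate is absent, so VelU is active.
Homoserine is absent, so TorC is inactive.
No repressor is bound and VelU is active, so *holV* is transcribed.
So HolV is produced and active.
With repressor HolV bound, *nerY* is not transcribed.
So NerY is not produced.
Required activator NerY is absent, so *cilU* is not transcribed.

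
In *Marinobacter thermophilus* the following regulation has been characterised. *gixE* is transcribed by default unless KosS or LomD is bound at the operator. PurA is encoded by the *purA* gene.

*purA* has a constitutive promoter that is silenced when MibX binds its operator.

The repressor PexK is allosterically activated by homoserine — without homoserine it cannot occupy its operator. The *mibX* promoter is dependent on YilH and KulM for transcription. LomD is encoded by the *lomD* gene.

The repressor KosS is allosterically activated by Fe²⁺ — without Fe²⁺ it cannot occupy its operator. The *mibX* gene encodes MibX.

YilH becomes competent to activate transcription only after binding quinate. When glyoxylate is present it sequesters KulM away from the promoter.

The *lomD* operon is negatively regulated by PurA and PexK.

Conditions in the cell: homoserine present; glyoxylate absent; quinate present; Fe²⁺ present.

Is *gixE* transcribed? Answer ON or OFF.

OFF

Fe²⁺ is present, so KosS is active.
Quinate is present, so YilH is active.
Glyoxylate is absent, so KulM is active.
No repressor is bound and YilH and KulM are active, so *mibX* is transcribed.
So MibX is produced and active.
With repressor MibX bound, *purA* is not transcribed.
So PurA is not produced.
Homoserine is present, so PexK is active.
With repressor PexK bound, *lomD* is not transcribed.
So LomD is not produced.
With repressor KosS bound, *gixE* is not transcribed.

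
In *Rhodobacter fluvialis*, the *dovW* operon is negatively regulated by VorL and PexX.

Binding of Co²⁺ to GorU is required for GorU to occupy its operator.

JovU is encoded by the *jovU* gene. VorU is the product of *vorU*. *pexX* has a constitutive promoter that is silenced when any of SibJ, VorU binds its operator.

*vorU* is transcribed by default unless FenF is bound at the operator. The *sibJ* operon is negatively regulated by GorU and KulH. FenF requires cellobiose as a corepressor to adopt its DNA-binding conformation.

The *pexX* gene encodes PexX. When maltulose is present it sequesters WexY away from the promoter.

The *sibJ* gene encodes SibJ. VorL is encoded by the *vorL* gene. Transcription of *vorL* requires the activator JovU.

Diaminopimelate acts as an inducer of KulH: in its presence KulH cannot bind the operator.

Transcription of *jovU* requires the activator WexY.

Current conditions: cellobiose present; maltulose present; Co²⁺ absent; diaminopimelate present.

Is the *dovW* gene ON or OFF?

Maltulose is present, so WexY is inactive.
Required activator WexY is absent, so *jovU* is not transcribed.
So JovU is not produced.
Required activator JovU is absent, so *vorL* is not transcribed.
So VorL is not produced.
Co²⁺ is absent, so GorU is inactive.
Diaminopimelate is present, so KulH is inactive.
With no repressor bound, *sibJ* is transcribed.
So SibJ is produced and active.
Cellobiose is present, so FenF is active.
With repressor FenF bound, *vorU* is not transcribed.
So VorU is not produced.
With repressor SibJ bound, *pexX* is not transcribed.
So PexX is not produced.
With no repressor bound, *dovW* is transcribed.

ON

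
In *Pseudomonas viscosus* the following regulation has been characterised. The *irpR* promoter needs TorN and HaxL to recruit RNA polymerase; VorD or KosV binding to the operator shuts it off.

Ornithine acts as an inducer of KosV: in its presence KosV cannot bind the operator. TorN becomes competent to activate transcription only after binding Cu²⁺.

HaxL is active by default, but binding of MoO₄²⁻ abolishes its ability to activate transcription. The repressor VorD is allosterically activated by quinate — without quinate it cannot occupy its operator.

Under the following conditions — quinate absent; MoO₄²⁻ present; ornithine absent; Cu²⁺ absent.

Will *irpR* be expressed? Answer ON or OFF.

Cu²⁺ is absent, so TorN is inactive.
Quinate is absent, so VorD is inactive.
MoO₄²⁻ is present, so HaxL is inactive.
Ornithine is absent, so KosV is active.
With repressor KosV bound, *irpR* is not transcribed.

OFF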